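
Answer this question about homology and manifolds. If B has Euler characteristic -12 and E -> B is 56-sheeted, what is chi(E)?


For a finite covering: chi(E) = (number of sheets) * chi(B).
chi(E) = 56 * (-12) = -672

-672


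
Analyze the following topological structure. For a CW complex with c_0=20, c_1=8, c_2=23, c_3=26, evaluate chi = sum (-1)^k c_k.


chi = sum_k (-1)^k c_k.
= (-1)^0*20 + (-1)^1*8 + (-1)^2*23 + (-1)^3*26
= (20) + (-8) + (23) + (-26)
= 9

9


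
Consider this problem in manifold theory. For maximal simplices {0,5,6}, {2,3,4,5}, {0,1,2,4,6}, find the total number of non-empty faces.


Each maximal simplex on m vertices has 2^m - 1 nonempty faces.
Take the union (dedupe shared faces).
Total distinct faces = 46

46


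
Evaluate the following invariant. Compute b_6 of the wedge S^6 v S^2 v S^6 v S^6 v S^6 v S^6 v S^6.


For a wedge of spheres, H_k (k>0) is free on one generator per sphere of dimension k.
Spheres of dimension 6: count = 6.
b_6 = 6

6


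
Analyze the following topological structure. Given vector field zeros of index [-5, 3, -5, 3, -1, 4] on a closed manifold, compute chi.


Poincare-Hopf: chi(M) = sum of indices of zeros.
chi = (-5) + (3) + (-5) + (3) + (-1) + (4) = -1

-1


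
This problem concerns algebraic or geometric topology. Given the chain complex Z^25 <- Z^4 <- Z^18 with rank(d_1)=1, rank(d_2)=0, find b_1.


rank H_k = rank(ker d_k) - rank(im d_{k+1}).
rank(ker d_1) = rank(C_1) - rank(d_1) = 4 - 1 = 3.
rank(im d_{1+1}) = 0.
rank H_1 = 3 - 0 = 3

3


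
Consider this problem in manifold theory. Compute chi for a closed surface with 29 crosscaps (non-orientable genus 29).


For a non-orientable closed surface with k crosscaps: chi = 2 - k.
Here k = 29.
chi = 2 - 29 = -27

-27


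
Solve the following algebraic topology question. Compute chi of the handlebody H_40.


A genus-g handlebody deformation retracts to a wedge of g circles.
chi(vee_g S^1) = 1 - g.
chi(H_40) = 1 - 40 = -39

-39


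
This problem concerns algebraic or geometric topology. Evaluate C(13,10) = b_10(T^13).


By the Kunneth formula, b_k(T^n) = C(n,k).
b_10(T^13) = C(13,10).
C(13,10) = 13!/(10!*3!) = 286

286


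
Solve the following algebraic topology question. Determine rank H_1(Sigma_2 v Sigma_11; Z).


For a wedge: H_1(A v B) = H_1(A) + H_1(B).
b_1(Sigma_2) = 4, b_1(Sigma_11) = 22.
b_1 = 4 + 22 = 26

26


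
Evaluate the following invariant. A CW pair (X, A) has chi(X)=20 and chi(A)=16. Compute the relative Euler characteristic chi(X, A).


Relative Euler characteristic: chi(X, A) = chi(X) - chi(A).
= 20 - (16) = 4

4


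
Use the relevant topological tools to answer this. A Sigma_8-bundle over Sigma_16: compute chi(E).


For a fiber bundle F -> E -> B (with CW structure): chi(E) = chi(B) * chi(F).
chi(Sigma_16) = -30, chi(Sigma_8) = -14.
chi(E) = (-30) * (-14) = 420

420


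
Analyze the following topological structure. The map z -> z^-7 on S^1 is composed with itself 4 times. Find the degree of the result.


deg(f) = -7. Degree is multiplicative: deg(f^4) = (deg f)^4.
deg(f^4) = (-7)^4 = 2401

2401


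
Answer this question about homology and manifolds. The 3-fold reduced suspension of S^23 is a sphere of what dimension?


Each suspension raises dimension by 1: Sigma S^n = S^{n+1}.
Sigma^3 S^23 = S^{23+3} = S^26

26


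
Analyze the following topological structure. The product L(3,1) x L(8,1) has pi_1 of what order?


pi_1(X x Y) = pi_1(X) x pi_1(Y).
pi_1(L(3,1)) = Z/3, pi_1(L(8,1)) = Z/8.
|Z/3 x Z/8| = 3 * 8 = 24

24


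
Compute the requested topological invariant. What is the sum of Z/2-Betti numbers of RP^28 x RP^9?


dim H^*(RP^n; Z/2) = n+1 (one Z/2 in each degree 0..n).
Total Betti number is multiplicative.
Total = (28+1) * (9+1) = 29 * 10 = 290

290


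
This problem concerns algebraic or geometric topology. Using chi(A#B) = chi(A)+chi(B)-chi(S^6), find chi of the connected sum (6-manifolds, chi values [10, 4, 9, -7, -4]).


For n-manifolds: chi(A#B) = chi(A) + chi(B) - chi(S^6).
chi(S^6) = 1 + (-1)^6 = 2.
chi(#) = (sum chi_i) - (5-1)*chi(S^6) = 12 - 4*2 = 4

4


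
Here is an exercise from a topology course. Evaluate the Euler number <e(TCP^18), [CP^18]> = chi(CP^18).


For any closed oriented manifold, <e(TM),[M]> = chi(M).
chi(CP^18) = 18+1 = 19

19


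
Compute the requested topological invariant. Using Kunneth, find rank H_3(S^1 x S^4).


Each S^d has Poincare polynomial 1 + t^d.
The product S^1 x S^4 has Poincare polynomial prod(1+t^d_i).
Expanding: b_0=1, b_1=1, b_4=1, b_5=1.
b_3 = 0

0


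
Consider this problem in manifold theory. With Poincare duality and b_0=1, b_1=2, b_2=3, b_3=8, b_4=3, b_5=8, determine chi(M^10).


By Poincare duality b_k = b_{10-k}, so full Betti numbers: b_0=1, b_1=2, b_2=3, b_3=8, b_4=3, b_5=8, b_6=3, b_7=8, b_8=3, b_9=2, b_10=1.
chi = sum (-1)^k b_k = -14

-14


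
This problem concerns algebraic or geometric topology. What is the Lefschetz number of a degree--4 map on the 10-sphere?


On S^10: L(f) = tr(f_0*) + (-1)^10 tr(f_10*) = 1 + (-1)^10 * deg(f).
L(f) = 1 + (-1)^10 * -4 = 1 + -4 = -3

-3


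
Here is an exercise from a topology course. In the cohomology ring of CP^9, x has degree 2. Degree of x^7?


|x| = 2 in H^*(CP^n).
|x^7| = 7 * |x| = 7 * 2 = 14

14


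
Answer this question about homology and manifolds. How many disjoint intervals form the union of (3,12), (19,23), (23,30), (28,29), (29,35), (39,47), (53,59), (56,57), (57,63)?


Sort and merge overlapping open intervals.
Merged: (3,12), (19,23), (23,35), (39,47), (53,63).
Number of components = 5

5


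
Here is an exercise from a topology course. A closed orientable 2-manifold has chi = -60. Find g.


chi = 2 - 2g for closed orientable surfaces.
-60 = 2 - 2g
2g = 2 - (-60) = 62
g = 31

31


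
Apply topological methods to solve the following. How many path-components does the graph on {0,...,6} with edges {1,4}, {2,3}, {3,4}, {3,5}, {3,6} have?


Run DFS/union-find over 7 vertices.
V = 7, E = 5.
Number of components = 2

2


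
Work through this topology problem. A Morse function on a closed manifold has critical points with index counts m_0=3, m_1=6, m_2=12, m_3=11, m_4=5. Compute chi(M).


Morse theory: chi(M) = sum_k (-1)^k m_k where m_k = #(index-k critical points).
= (3) + (-6) + (12) + (-11) + (5) = 3

3


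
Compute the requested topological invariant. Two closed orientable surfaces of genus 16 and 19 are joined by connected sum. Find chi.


chi(Sigma_16) = 2 - 2*16 = -30
chi(Sigma_19) = 2 - 2*19 = -36
For surfaces: chi(A#B) = chi(A) + chi(B) - 2.
chi = -30 + -36 - 2 = -68

-68


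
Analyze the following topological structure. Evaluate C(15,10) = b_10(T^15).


By the Kunneth formula, b_k(T^n) = C(n,k).
b_10(T^15) = C(15,10).
C(15,10) = 15!/(10!*5!) = 3003

3003


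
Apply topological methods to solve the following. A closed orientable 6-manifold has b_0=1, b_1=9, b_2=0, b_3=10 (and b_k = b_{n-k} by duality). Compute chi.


By Poincare duality b_k = b_{6-k}, so full Betti numbers: b_0=1, b_1=9, b_2=0, b_3=10, b_4=0, b_5=9, b_6=1.
chi = sum (-1)^k b_k = -26

-26


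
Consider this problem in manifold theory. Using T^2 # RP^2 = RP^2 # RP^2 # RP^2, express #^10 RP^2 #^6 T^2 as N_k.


Since a >= 1, the sum is non-orientable; each T^2 can be replaced by RP^2 # RP^2 (since T^2#RP^2 = 3RP^2).
Total crosscaps k = 10 + 2*6 = 22.
Check via chi: chi = 10*1 + 6*0 - (10+6-1)*2 = -20 = 2 - k = -20. Consistent.

22


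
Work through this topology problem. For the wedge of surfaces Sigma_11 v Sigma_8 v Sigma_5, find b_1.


For a wedge X v Y: reduced H_k(X v Y) = H_k(X) + H_k(Y).
Each Sigma_g contributes b_1 = 2g.
b_1 = 22 + 16 + 10 = 48

48


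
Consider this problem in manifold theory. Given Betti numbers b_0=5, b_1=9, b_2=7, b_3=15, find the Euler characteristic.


chi = sum_k (-1)^k b_k.
= (5) + (-9) + (7) + (-15)
= -12

-12


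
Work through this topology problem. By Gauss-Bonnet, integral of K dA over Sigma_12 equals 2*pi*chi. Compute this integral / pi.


Gauss-Bonnet: integral K dA = 2*pi*chi(M).
chi(Sigma_12) = 2 - 2*12 = -22.
(integral K dA)/pi = 2*chi = 2*(-22) = -44

-44


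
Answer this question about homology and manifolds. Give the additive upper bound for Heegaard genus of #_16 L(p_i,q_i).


Heegaard genus satisfies g(A#B) <= g(A) + g(B).
Each lens space has g = 1.
Upper bound: 16 * 1 = 16

16


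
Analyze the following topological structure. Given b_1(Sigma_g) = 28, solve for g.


For a closed orientable surface: b_1 = 2g.
28 = 2g
g = 28 / 2 = 14

14


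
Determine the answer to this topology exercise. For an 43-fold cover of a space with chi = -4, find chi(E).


For a finite covering: chi(E) = (number of sheets) * chi(B).
chi(E) = 43 * (-4) = -172

-172


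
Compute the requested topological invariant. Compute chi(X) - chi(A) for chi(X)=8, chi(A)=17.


Relative Euler characteristic: chi(X, A) = chi(X) - chi(A).
= 8 - (17) = -9

-9


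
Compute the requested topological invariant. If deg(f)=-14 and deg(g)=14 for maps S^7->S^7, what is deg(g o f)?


Degree is multiplicative under composition: deg(g o f) = deg(g) * deg(f).
= 14 * -14 = -196

-196


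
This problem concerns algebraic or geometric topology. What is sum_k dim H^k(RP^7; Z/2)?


H^k(RP^7; Z/2) = Z/2 for each 0 <= k <= 7.
Total dimension = 7 + 1 = 8

8


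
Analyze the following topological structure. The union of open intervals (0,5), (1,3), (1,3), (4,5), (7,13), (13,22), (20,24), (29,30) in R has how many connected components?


Sort and merge overlapping open intervals.
Merged: (0,5), (7,13), (13,24), (29,30).
Number of components = 4

4


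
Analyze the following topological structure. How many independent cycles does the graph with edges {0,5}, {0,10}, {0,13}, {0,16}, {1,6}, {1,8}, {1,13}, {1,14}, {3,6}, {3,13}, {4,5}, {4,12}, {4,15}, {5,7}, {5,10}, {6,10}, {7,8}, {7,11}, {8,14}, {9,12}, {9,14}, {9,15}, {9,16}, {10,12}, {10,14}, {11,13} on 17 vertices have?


b_1 = E - V + (number of components).
E = 26, V = 17, components = 2.
b_1 = 26 - 17 + 2 = 11

11


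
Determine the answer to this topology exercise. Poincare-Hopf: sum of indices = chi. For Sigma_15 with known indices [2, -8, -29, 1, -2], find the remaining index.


Poincare-Hopf: sum of indices = chi(M).
chi(Sigma_15) = 2 - 2*15 = -28.
Sum of known indices = -36.
x = chi - (sum known) = -28 - (-36) = 8

8


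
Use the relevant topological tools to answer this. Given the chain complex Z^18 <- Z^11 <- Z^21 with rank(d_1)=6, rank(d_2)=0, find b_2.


rank H_k = rank(ker d_k) - rank(im d_{k+1}).
rank(ker d_2) = rank(C_2) - rank(d_2) = 21 - 0 = 21.
rank(im d_{2+1}) = 0.
rank H_2 = 21 - 0 = 21

21


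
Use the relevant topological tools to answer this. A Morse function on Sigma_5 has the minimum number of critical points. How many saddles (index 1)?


A perfect Morse function has m_k = b_k.
For Sigma_5: b_0=1, b_1=2g=10, b_2=1.
Saddles m_1 = 2g = 10

10


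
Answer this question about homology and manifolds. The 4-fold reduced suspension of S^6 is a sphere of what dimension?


Each suspension raises dimension by 1: Sigma S^n = S^{n+1}.
Sigma^4 S^6 = S^{6+4} = S^10

10


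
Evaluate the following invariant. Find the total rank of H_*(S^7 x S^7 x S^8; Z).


Total Betti number is multiplicative under products.
Each S^d (d>=1) has total Betti number 2.
There are 3 sphere factors.
Total = 2^3 = 8

8


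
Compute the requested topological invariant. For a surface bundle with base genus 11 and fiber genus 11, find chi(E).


For a fiber bundle F -> E -> B (with CW structure): chi(E) = chi(B) * chi(F).
chi(Sigma_11) = -20, chi(Sigma_11) = -20.
chi(E) = (-20) * (-20) = 400

400


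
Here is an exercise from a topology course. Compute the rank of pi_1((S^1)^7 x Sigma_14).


pi_1(A x B) = pi_1(A) x pi_1(B); rank of abelianization = b_1.
b_1(T^7) = 7, b_1(Sigma_14) = 2*14 = 28.
b_1(product) = 7 + 28 = 35

35


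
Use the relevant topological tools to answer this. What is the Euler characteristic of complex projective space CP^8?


CP^8 has one cell in each even dimension 0, 2, ..., 2*8 (8+1 cells total).
All cells are even-dimensional, so chi = number of cells.
chi = 8 + 1 = 9

9


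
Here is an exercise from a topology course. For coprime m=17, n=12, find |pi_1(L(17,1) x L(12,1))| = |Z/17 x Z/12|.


pi_1(X x Y) = pi_1(X) x pi_1(Y).
pi_1(L(17,1)) = Z/17, pi_1(L(12,1)) = Z/12.
|Z/17 x Z/12| = 17 * 12 = 204

204


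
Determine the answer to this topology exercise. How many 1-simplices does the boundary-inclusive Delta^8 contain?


Delta^8 has 8+1 vertices. A 1-face is a choice of 1+1 vertices.
f_1 = C(8+1, 1+1) = C(9,2) = 36

36


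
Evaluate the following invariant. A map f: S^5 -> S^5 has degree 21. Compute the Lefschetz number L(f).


On S^5: L(f) = tr(f_0*) + (-1)^5 tr(f_5*) = 1 + (-1)^5 * deg(f).
L(f) = 1 + (-1)^5 * 21 = 1 + -21 = -20

-20


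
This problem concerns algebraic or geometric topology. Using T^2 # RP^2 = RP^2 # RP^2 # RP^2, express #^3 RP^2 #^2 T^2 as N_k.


Since a >= 1, the sum is non-orientable; each T^2 can be replaced by RP^2 # RP^2 (since T^2#RP^2 = 3RP^2).
Total crosscaps k = 3 + 2*2 = 7.
Check via chi: chi = 3*1 + 2*0 - (3+2-1)*2 = -5 = 2 - k = -5. Consistent.

7


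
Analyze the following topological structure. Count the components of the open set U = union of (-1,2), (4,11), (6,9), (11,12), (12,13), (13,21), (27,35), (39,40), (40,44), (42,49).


Sort and merge overlapping open intervals.
Merged: (-1,2), (4,11), (11,12), (12,13), (13,21), (27,35), (39,40), (40,49).
Number of components = 8

8


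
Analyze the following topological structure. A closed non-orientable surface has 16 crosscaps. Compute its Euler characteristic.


For a non-orientable closed surface with k crosscaps: chi = 2 - k.
Here k = 16.
chi = 2 - 16 = -14

-14


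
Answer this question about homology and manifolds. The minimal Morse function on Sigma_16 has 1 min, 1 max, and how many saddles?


A perfect Morse function has m_k = b_k.
For Sigma_16: b_0=1, b_1=2g=32, b_2=1.
Saddles m_1 = 2g = 32

32


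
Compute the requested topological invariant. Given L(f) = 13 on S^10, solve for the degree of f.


L(f) = 1 + (-1)^10 deg(f) on S^10.
13 = 1 + (-1)^10 * deg(f)
(-1)^10 * deg(f) = 12
deg(f) = 12

12


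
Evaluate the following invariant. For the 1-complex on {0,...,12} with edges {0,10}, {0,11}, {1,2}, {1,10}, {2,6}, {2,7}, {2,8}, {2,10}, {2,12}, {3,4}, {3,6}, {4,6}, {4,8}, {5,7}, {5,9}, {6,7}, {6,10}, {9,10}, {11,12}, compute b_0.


Run DFS/union-find over 13 vertices.
V = 13, E = 19.
Number of components = 1

1


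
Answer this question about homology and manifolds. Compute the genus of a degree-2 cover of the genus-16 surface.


For an n-sheeted cover: chi(E) = n * chi(B).
chi(Sigma_16) = 2 - 2*16 = -30.
chi(E) = 2 * (-30) = -60.
genus(E) = (2 - chi(E))/2 = (2 - (-60))/2 = 62/2 = 31

31


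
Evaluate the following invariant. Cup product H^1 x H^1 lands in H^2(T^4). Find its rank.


Cup product: H^p x H^q -> H^{p+q}; here p+q = 1+1 = 2.
rank H^k(T^n) = C(n,k).
C(4,2) = 6

6


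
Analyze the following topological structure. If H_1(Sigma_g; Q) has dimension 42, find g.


For a closed orientable surface: b_1 = 2g.
42 = 2g
g = 42 / 2 = 21

21


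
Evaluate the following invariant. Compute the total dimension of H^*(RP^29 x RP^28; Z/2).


dim H^*(RP^n; Z/2) = n+1 (one Z/2 in each degree 0..n).
Total Betti number is multiplicative.
Total = (29+1) * (28+1) = 30 * 29 = 870

870


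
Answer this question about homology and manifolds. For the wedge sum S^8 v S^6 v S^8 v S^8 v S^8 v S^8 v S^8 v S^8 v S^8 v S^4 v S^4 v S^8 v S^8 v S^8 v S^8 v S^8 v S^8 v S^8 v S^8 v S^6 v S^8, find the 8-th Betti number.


For a wedge of spheres, H_k (k>0) is free on one generator per sphere of dimension k.
Spheres of dimension 8: count = 17.
b_8 = 17

17


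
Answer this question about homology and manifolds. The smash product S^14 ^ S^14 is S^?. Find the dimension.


S^m ^ S^n = S^{m+n}.
k = 14 + 14 = 28

28


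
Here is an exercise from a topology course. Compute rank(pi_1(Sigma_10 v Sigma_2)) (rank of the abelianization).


For a wedge: H_1(A v B) = H_1(A) + H_1(B).
b_1(Sigma_10) = 20, b_1(Sigma_2) = 4.
b_1 = 20 + 4 = 24

24


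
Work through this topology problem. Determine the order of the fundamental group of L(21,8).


pi_1(L(p,q)) = Z/pZ for any q coprime to p.
|pi_1(L(21,8))| = 21

21


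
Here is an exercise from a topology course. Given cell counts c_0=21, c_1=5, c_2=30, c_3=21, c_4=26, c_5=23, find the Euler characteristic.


chi = sum_k (-1)^k c_k.
= (-1)^0*21 + (-1)^1*5 + (-1)^2*30 + (-1)^3*21 + (-1)^4*26 + (-1)^5*23
= (21) + (-5) + (30) + (-21) + (26) + (-23)
= 28

28


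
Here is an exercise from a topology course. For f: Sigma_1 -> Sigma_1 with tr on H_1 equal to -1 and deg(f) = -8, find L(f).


L(f) = tr(f_0*) - tr(f_1*) + tr(f_2*).
= 1 - (-1) + (-8)
= -6

-6


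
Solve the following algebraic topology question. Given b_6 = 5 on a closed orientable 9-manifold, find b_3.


Poincare duality for closed orientable n-manifolds: b_k = b_{n-k}.
Here n = 9, so b_3 = b_6 = 5

5


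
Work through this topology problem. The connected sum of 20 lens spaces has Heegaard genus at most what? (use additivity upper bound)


Heegaard genus satisfies g(A#B) <= g(A) + g(B).
Each lens space has g = 1.
Upper bound: 20 * 1 = 20

20


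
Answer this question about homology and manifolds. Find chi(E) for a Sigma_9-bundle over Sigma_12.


For a fiber bundle F -> E -> B (with CW structure): chi(E) = chi(B) * chi(F).
chi(Sigma_12) = -22, chi(Sigma_9) = -16.
chi(E) = (-22) * (-16) = 352

352


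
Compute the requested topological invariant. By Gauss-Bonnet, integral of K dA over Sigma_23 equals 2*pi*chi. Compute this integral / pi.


Gauss-Bonnet: integral K dA = 2*pi*chi(M).
chi(Sigma_23) = 2 - 2*23 = -44.
(integral K dA)/pi = 2*chi = 2*(-44) = -88

-88


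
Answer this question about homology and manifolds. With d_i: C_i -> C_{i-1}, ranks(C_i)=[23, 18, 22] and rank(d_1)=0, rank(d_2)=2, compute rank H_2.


rank H_k = rank(ker d_k) - rank(im d_{k+1}).
rank(ker d_2) = rank(C_2) - rank(d_2) = 22 - 2 = 20.
rank(im d_{2+1}) = 0.
rank H_2 = 20 - 0 = 20

20


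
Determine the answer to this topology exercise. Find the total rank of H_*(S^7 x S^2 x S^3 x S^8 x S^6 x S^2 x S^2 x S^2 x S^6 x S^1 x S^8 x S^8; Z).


Total Betti number is multiplicative under products.
Each S^d (d>=1) has total Betti number 2.
There are 12 sphere factors.
Total = 2^12 = 4096

4096


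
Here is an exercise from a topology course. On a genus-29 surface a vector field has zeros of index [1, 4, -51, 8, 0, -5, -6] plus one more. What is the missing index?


Poincare-Hopf: sum of indices = chi(M).
chi(Sigma_29) = 2 - 2*29 = -56.
Sum of known indices = -49.
x = chi - (sum known) = -56 - (-49) = -7

-7


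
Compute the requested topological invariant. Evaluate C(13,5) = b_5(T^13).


By the Kunneth formula, b_k(T^n) = C(n,k).
b_5(T^13) = C(13,5).
C(13,5) = 13!/(5!*8!) = 1287

1287


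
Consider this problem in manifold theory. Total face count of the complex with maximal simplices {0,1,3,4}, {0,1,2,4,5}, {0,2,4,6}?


Each maximal simplex on m vertices has 2^m - 1 nonempty faces.
Take the union (dedupe shared faces).
Total distinct faces = 47

47


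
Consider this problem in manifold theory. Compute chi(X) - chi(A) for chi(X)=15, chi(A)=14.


Relative Euler characteristic: chi(X, A) = chi(X) - chi(A).
= 15 - (14) = 1

1


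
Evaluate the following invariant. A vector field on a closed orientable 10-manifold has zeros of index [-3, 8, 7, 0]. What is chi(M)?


Poincare-Hopf: chi(M) = sum of indices of zeros.
chi = (-3) + (8) + (7) + (0) = 12

12


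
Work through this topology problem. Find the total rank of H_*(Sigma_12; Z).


For Sigma_12: b_0 = 1, b_1 = 2g = 24, b_2 = 1.
Total = 1 + 24 + 1 = 26

26


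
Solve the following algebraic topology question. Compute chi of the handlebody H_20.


A genus-g handlebody deformation retracts to a wedge of g circles.
chi(vee_g S^1) = 1 - g.
chi(H_20) = 1 - 20 = -19

-19


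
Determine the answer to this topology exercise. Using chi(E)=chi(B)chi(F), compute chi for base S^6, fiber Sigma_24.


chi(S^6) = 2 (n even), chi(Sigma_24) = 2 - 2*24 = -46.
chi(E) = 2 * (-46) = -92

-92


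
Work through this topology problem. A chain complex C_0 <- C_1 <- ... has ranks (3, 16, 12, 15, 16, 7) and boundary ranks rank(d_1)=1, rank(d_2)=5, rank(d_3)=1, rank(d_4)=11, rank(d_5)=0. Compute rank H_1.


rank H_k = rank(ker d_k) - rank(im d_{k+1}).
rank(ker d_1) = rank(C_1) - rank(d_1) = 16 - 1 = 15.
rank(im d_{1+1}) = 5.
rank H_1 = 15 - 5 = 10

10


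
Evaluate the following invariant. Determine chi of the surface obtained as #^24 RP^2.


For a non-orientable closed surface with k crosscaps: chi = 2 - k.
Here k = 24.
chi = 2 - 24 = -22

-22


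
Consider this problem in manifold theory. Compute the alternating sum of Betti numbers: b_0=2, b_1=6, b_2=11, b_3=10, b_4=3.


chi = sum_k (-1)^k b_k.
= (2) + (-6) + (11) + (-10) + (3)
= 0

0


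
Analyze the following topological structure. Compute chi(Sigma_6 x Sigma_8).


chi(Sigma_6) = 2 - 2*6 = -10
chi(Sigma_8) = 2 - 2*8 = -14
chi(product) = (-10) * (-14) = 140

140


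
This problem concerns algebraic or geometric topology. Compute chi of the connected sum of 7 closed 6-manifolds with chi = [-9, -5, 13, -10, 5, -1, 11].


For n-manifolds: chi(A#B) = chi(A) + chi(B) - chi(S^6).
chi(S^6) = 1 + (-1)^6 = 2.
chi(#) = (sum chi_i) - (7-1)*chi(S^6) = 4 - 6*2 = -8

-8


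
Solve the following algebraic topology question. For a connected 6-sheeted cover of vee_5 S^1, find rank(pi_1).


Nielsen-Schreier: an index-n subgroup of F_r is free of rank 1 + n(r-1).
Equivalently: chi(cover) = n*chi(base); chi(vee_r S^1) = 1 - 5 = -4.
chi(E) = 6*(-4) = -24; rank = 1 - chi(E) = 1 - (-24) = 25.
rank = 1 + 6*(5-1) = 1 + 24 = 25

25


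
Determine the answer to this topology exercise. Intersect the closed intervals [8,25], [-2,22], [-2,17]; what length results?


Intersection = [max(a_i), min(b_i)] = [8, 17].
Length = 17 - 8 = 9

9


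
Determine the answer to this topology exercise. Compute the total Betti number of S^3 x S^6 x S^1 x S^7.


Total Betti number is multiplicative under products.
Each S^d (d>=1) has total Betti number 2.
There are 4 sphere factors.
Total = 2^4 = 16

16


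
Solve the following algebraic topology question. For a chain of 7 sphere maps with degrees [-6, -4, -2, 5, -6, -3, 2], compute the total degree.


Degree is multiplicative: deg(composition) = product of degrees.
= (-6) * (-4) * (-2) * (5) * (-6) * (-3) * (2) = -8640

-8640


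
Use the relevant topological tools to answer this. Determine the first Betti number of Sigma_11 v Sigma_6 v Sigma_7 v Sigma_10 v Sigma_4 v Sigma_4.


For a wedge X v Y: reduced H_k(X v Y) = H_k(X) + H_k(Y).
Each Sigma_g contributes b_1 = 2g.
b_1 = 22 + 12 + 14 + 20 + 8 + 8 = 84

84


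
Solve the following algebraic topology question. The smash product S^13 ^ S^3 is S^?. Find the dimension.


S^m ^ S^n = S^{m+n}.
k = 13 + 3 = 16

16


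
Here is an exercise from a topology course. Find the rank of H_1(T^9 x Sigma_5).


pi_1(A x B) = pi_1(A) x pi_1(B); rank of abelianization = b_1.
b_1(T^9) = 9, b_1(Sigma_5) = 2*5 = 10.
b_1(product) = 9 + 10 = 19

19


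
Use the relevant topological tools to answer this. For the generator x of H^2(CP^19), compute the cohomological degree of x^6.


|x| = 2 in H^*(CP^n).
|x^6| = 6 * |x| = 6 * 2 = 12

12


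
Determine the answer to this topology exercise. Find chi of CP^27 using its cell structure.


CP^27 has one cell in each even dimension 0, 2, ..., 2*27 (27+1 cells total).
All cells are even-dimensional, so chi = number of cells.
chi = 27 + 1 = 28

28


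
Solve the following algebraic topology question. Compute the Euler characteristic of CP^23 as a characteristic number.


For any closed oriented manifold, <e(TM),[M]> = chi(M).
chi(CP^23) = 23+1 = 24

24


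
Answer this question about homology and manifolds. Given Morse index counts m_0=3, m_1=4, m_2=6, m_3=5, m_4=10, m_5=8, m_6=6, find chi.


Morse theory: chi(M) = sum_k (-1)^k m_k where m_k = #(index-k critical points).
= (3) + (-4) + (6) + (-5) + (10) + (-8) + (6) = 8

8


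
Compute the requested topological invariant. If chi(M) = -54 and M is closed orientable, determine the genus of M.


chi = 2 - 2g for closed orientable surfaces.
-54 = 2 - 2g
2g = 2 - (-54) = 56
g = 28

28


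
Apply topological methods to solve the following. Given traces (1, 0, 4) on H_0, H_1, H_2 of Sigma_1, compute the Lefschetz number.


L(f) = tr(f_0*) - tr(f_1*) + tr(f_2*).
= 1 - (0) + (4)
= 5

5


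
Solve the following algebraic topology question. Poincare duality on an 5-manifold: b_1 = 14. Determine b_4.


Poincare duality for closed orientable n-manifolds: b_k = b_{n-k}.
Here n = 5, so b_4 = b_1 = 14

14


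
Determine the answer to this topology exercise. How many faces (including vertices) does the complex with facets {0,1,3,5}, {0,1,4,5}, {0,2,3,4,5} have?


Each maximal simplex on m vertices has 2^m - 1 nonempty faces.
Take the union (dedupe shared faces).
Total distinct faces = 43

43


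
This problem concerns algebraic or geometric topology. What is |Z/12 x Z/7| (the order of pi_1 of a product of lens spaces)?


pi_1(X x Y) = pi_1(X) x pi_1(Y).
pi_1(L(12,1)) = Z/12, pi_1(L(7,1)) = Z/7.
|Z/12 x Z/7| = 12 * 7 = 84

84


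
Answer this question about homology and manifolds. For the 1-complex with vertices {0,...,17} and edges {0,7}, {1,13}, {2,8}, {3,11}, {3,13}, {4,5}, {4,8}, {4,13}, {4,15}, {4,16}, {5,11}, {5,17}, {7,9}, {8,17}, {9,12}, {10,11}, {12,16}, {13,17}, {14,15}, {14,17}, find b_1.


b_1 = E - V + (number of components).
E = 20, V = 18, components = 2.
b_1 = 20 - 18 + 2 = 4

4


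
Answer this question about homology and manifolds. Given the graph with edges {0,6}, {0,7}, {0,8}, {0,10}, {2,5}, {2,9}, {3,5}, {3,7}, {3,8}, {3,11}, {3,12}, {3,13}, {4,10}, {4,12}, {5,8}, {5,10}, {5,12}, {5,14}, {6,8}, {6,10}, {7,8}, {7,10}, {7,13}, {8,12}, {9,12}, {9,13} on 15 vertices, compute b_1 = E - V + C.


b_1 = E - V + (number of components).
E = 26, V = 15, components = 2.
b_1 = 26 - 15 + 2 = 13

13


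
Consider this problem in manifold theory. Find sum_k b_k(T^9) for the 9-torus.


b_k(T^9) = C(9,k), so the sum over k is sum_k C(9,k) = 2^9.
Total = 2^9 = 512

512


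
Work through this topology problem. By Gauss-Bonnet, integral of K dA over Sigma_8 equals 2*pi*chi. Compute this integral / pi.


Gauss-Bonnet: integral K dA = 2*pi*chi(M).
chi(Sigma_8) = 2 - 2*8 = -14.
(integral K dA)/pi = 2*chi = 2*(-14) = -28

-28


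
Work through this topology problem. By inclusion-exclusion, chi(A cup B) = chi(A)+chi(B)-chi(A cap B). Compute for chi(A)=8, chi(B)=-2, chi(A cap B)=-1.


chi(A cup B) = chi(A) + chi(B) - chi(A cap B)
= 8 + (-2) - (-1)
= 7

7


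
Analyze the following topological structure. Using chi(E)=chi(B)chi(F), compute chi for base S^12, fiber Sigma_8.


chi(S^12) = 2 (n even), chi(Sigma_8) = 2 - 2*8 = -14.
chi(E) = 2 * (-14) = -28

-28


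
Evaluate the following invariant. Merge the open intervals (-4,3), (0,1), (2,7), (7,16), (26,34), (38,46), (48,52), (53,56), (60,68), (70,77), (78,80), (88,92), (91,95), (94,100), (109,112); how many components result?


Sort and merge overlapping open intervals.
Merged: (-4,7), (7,16), (26,34), (38,46), (48,52), (53,56), (60,68), (70,77), (78,80), (88,100), (109,112).
Number of components = 11

11


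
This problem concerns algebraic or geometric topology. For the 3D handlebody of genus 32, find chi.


A genus-g handlebody deformation retracts to a wedge of g circles.
chi(vee_g S^1) = 1 - g.
chi(H_32) = 1 - 32 = -31

-31


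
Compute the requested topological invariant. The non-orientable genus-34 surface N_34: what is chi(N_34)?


For a non-orientable closed surface with k crosscaps: chi = 2 - k.
Here k = 34.
chi = 2 - 34 = -32

-32


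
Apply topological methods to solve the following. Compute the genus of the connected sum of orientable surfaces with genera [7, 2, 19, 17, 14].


Genus is additive under connected sum of orientable surfaces.
g = 7 + 2 + 19 + 17 + 14 = 59

59


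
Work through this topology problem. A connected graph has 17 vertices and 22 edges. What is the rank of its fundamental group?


For a connected graph: rank(pi_1) = b_1 = E - V + 1 = 1 - chi.
chi = V - E = 17 - 22 = -5.
rank = 1 - (-5) = 22 - 17 + 1 = 6

6


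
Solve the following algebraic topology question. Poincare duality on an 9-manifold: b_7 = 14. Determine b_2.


Poincare duality for closed orientable n-manifolds: b_k = b_{n-k}.
Here n = 9, so b_2 = b_7 = 14

14


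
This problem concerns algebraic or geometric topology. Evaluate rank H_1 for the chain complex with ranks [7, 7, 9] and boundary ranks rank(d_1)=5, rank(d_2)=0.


rank H_k = rank(ker d_k) - rank(im d_{k+1}).
rank(ker d_1) = rank(C_1) - rank(d_1) = 7 - 5 = 2.
rank(im d_{1+1}) = 0.
rank H_1 = 2 - 0 = 2

2


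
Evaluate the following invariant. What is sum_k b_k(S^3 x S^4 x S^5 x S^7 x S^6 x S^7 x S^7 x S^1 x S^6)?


Total Betti number is multiplicative under products.
Each S^d (d>=1) has total Betti number 2.
There are 9 sphere factors.
Total = 2^9 = 512

512


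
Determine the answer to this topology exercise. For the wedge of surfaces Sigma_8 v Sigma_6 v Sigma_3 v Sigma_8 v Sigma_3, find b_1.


For a wedge X v Y: reduced H_k(X v Y) = H_k(X) + H_k(Y).
Each Sigma_g contributes b_1 = 2g.
b_1 = 16 + 12 + 6 + 16 + 6 = 56

56


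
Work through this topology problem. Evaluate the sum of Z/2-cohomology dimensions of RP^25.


H^k(RP^25; Z/2) = Z/2 for each 0 <= k <= 25.
Total dimension = 25 + 1 = 26

26


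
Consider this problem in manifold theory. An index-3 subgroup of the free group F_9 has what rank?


Nielsen-Schreier: an index-n subgroup of F_r is free of rank 1 + n(r-1).
Equivalently: chi(cover) = n*chi(base); chi(vee_r S^1) = 1 - 9 = -8.
chi(E) = 3*(-8) = -24; rank = 1 - chi(E) = 1 - (-24) = 25.
rank = 1 + 3*(9-1) = 1 + 24 = 25

25


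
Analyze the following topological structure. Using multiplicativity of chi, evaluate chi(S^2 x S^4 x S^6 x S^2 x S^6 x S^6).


chi is multiplicative: chi(X x Y) = chi(X) chi(Y).
Each even-dim sphere has chi = 2. There are 6 factors.
chi = 2^6 = 64

64


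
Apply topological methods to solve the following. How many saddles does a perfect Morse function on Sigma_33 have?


A perfect Morse function has m_k = b_k.
For Sigma_33: b_0=1, b_1=2g=66, b_2=1.
Saddles m_1 = 2g = 66

66


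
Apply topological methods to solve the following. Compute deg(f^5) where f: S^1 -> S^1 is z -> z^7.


deg(f) = 7. Degree is multiplicative: deg(f^5) = (deg f)^5.
deg(f^5) = (7)^5 = 16807

16807


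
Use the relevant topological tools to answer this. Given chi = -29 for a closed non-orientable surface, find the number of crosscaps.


chi = 2 - k for closed non-orientable surfaces with k crosscaps.
-29 = 2 - k
k = 2 - (-29) = 31

31


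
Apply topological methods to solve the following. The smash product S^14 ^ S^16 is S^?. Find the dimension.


S^m ^ S^n = S^{m+n}.
k = 14 + 16 = 30

30


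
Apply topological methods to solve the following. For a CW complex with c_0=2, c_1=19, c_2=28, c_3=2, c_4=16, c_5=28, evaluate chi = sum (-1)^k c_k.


chi = sum_k (-1)^k c_k.
= (-1)^0*2 + (-1)^1*19 + (-1)^2*28 + (-1)^3*2 + (-1)^4*16 + (-1)^5*28
= (2) + (-19) + (28) + (-2) + (16) + (-28)
= -3

-3


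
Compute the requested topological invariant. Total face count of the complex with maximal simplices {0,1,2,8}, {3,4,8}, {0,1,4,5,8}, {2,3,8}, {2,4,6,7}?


Each maximal simplex on m vertices has 2^m - 1 nonempty faces.
Take the union (dedupe shared faces).
Total distinct faces = 58

58


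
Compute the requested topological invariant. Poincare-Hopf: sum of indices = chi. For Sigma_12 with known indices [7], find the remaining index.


Poincare-Hopf: sum of indices = chi(M).
chi(Sigma_12) = 2 - 2*12 = -22.
Sum of known indices = 7.
x = chi - (sum known) = -22 - (7) = -29

-29


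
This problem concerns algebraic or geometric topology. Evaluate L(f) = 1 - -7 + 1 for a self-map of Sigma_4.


L(f) = tr(f_0*) - tr(f_1*) + tr(f_2*).
= 1 - (-7) + (1)
= 9

9


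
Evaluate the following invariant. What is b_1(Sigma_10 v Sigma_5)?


For a wedge: H_1(A v B) = H_1(A) + H_1(B).
b_1(Sigma_10) = 20, b_1(Sigma_5) = 10.
b_1 = 20 + 10 = 30

30


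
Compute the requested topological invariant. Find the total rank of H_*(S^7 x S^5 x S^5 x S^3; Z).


Total Betti number is multiplicative under products.
Each S^d (d>=1) has total Betti number 2.
There are 4 sphere factors.
Total = 2^4 = 16

16


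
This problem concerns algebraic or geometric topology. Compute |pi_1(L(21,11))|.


pi_1(L(p,q)) = Z/pZ for any q coprime to p.
|pi_1(L(21,11))| = 21

21


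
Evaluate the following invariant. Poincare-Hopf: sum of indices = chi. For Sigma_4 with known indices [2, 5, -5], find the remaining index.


Poincare-Hopf: sum of indices = chi(M).
chi(Sigma_4) = 2 - 2*4 = -6.
Sum of known indices = 2.
x = chi - (sum known) = -6 - (2) = -8

-8


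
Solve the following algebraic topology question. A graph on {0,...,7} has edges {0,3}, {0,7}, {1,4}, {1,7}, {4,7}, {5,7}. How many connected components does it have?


Run DFS/union-find over 8 vertices.
V = 8, E = 6.
Number of components = 3

3


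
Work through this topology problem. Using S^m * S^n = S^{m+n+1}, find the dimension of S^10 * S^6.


Join of spheres: S^m * S^n = S^{m+n+1}.
dim = 10 + 6 + 1 = 17

17


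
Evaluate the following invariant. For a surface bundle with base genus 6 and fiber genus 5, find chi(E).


For a fiber bundle F -> E -> B (with CW structure): chi(E) = chi(B) * chi(F).
chi(Sigma_6) = -10, chi(Sigma_5) = -8.
chi(E) = (-10) * (-8) = 80

80


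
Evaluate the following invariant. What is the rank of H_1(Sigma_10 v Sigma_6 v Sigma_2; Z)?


For a wedge X v Y: reduced H_k(X v Y) = H_k(X) + H_k(Y).
Each Sigma_g contributes b_1 = 2g.
b_1 = 20 + 12 + 4 = 36

36


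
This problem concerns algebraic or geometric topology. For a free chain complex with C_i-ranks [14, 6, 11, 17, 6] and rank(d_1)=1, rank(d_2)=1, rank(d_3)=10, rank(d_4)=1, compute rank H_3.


rank H_k = rank(ker d_k) - rank(im d_{k+1}).
rank(ker d_3) = rank(C_3) - rank(d_3) = 17 - 10 = 7.
rank(im d_{3+1}) = 1.
rank H_3 = 7 - 1 = 6

6


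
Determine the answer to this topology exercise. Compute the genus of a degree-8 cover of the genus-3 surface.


For an n-sheeted cover: chi(E) = n * chi(B).
chi(Sigma_3) = 2 - 2*3 = -4.
chi(E) = 8 * (-4) = -32.
genus(E) = (2 - chi(E))/2 = (2 - (-32))/2 = 34/2 = 17

17


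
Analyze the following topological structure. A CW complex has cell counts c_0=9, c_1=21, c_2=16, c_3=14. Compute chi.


chi = sum_k (-1)^k c_k.
= (-1)^0*9 + (-1)^1*21 + (-1)^2*16 + (-1)^3*14
= (9) + (-21) + (16) + (-14)
= -10

-10


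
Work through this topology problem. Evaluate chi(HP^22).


HP^22 has one cell in each dimension 0, 4, ..., 4*22 (22+1 cells, all even-dim).
chi = 22 + 1 = 23

23


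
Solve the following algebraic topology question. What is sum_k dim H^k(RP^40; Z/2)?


H^k(RP^40; Z/2) = Z/2 for each 0 <= k <= 40.
Total dimension = 40 + 1 = 41

41


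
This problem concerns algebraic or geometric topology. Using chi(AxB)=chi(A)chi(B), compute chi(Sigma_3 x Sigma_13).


chi(Sigma_3) = 2 - 2*3 = -4
chi(Sigma_13) = 2 - 2*13 = -24
chi(product) = (-4) * (-24) = 96

96


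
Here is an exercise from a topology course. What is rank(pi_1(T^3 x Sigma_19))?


pi_1(A x B) = pi_1(A) x pi_1(B); rank of abelianization = b_1.
b_1(T^3) = 3, b_1(Sigma_19) = 2*19 = 38.
b_1(product) = 3 + 38 = 41

41


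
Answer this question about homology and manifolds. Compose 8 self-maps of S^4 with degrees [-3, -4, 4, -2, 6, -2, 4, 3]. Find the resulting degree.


Degree is multiplicative: deg(composition) = product of degrees.
= (-3) * (-4) * (4) * (-2) * (6) * (-2) * (4) * (3) = 13824

13824


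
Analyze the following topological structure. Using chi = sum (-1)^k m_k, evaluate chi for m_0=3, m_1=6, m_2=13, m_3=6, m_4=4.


Morse theory: chi(M) = sum_k (-1)^k m_k where m_k = #(index-k critical points).
= (3) + (-6) + (13) + (-6) + (4) = 8

8


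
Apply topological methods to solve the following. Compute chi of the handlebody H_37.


A genus-g handlebody deformation retracts to a wedge of g circles.
chi(vee_g S^1) = 1 - g.
chi(H_37) = 1 - 37 = -36

-36


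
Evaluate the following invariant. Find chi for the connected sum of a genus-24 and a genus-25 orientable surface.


chi(Sigma_24) = 2 - 2*24 = -46
chi(Sigma_25) = 2 - 2*25 = -48
For surfaces: chi(A#B) = chi(A) + chi(B) - 2.
chi = -46 + -48 - 2 = -96

-96


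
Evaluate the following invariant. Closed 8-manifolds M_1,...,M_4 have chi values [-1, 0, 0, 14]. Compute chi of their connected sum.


For n-manifolds: chi(A#B) = chi(A) + chi(B) - chi(S^8).
chi(S^8) = 1 + (-1)^8 = 2.
chi(#) = (sum chi_i) - (4-1)*chi(S^8) = 13 - 3*2 = 7

7


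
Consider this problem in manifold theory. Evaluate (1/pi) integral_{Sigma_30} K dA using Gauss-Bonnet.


Gauss-Bonnet: integral K dA = 2*pi*chi(M).
chi(Sigma_30) = 2 - 2*30 = -58.
(integral K dA)/pi = 2*chi = 2*(-58) = -116

-116


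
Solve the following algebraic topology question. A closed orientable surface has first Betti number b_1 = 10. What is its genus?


For a closed orientable surface: b_1 = 2g.
10 = 2g
g = 10 / 2 = 5

5


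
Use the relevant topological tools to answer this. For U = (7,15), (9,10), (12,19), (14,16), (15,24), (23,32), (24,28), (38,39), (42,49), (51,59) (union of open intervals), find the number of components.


Sort and merge overlapping open intervals.
Merged: (7,32), (38,39), (42,49), (51,59).
Number of components = 4

4


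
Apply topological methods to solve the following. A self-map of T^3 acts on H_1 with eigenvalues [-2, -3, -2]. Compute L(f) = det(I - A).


For a torus self-map: L(f) = det(I - A) where A acts on H_1.
L(f) = (1--2) * (1--3) * (1--2) = 3 * 4 * 3 = 36

36


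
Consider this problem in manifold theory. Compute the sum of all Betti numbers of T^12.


b_k(T^12) = C(12,k), so the sum over k is sum_k C(12,k) = 2^12.
Total = 2^12 = 4096

4096


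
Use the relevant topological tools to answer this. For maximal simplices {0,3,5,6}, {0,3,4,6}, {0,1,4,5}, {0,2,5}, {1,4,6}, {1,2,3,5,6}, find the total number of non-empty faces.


Each maximal simplex on m vertices has 2^m - 1 nonempty faces.
Take the union (dedupe shared faces).
Total distinct faces = 58

58


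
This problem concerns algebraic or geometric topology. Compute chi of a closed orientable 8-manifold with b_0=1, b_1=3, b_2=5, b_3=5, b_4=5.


By Poincare duality b_k = b_{8-k}, so full Betti numbers: b_0=1, b_1=3, b_2=5, b_3=5, b_4=5, b_5=5, b_6=5, b_7=3, b_8=1.
chi = sum (-1)^k b_k = 1

1


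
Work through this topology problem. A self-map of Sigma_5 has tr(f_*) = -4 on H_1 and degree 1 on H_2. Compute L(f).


L(f) = tr(f_0*) - tr(f_1*) + tr(f_2*).
= 1 - (-4) + (1)
= 6

6


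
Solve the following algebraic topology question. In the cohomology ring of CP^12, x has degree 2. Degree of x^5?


|x| = 2 in H^*(CP^n).
|x^5| = 5 * |x| = 5 * 2 = 10

10


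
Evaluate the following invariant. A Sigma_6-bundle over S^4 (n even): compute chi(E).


chi(S^4) = 2 (n even), chi(Sigma_6) = 2 - 2*6 = -10.
chi(E) = 2 * (-10) = -20

-20
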